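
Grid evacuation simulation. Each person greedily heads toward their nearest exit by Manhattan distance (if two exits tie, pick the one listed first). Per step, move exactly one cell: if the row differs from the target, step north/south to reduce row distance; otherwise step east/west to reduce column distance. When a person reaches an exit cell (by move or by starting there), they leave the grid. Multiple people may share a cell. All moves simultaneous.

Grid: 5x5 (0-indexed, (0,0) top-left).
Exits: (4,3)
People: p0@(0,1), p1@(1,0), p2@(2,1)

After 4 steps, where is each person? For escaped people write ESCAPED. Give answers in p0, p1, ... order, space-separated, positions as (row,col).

Step 1: p0:(0,1)->(1,1) | p1:(1,0)->(2,0) | p2:(2,1)->(3,1)
Step 2: p0:(1,1)->(2,1) | p1:(2,0)->(3,0) | p2:(3,1)->(4,1)
Step 3: p0:(2,1)->(3,1) | p1:(3,0)->(4,0) | p2:(4,1)->(4,2)
Step 4: p0:(3,1)->(4,1) | p1:(4,0)->(4,1) | p2:(4,2)->(4,3)->EXIT

(4,1) (4,1) ESCAPED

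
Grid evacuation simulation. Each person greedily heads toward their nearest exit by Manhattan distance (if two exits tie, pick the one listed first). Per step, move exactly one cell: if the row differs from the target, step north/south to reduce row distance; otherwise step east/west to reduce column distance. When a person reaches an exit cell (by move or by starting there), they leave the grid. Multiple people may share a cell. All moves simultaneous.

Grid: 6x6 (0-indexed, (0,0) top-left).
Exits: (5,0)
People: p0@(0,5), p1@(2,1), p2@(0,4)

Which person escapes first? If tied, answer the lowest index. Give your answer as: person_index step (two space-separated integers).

Answer: 1 4

Derivation:
Step 1: p0:(0,5)->(1,5) | p1:(2,1)->(3,1) | p2:(0,4)->(1,4)
Step 2: p0:(1,5)->(2,5) | p1:(3,1)->(4,1) | p2:(1,4)->(2,4)
Step 3: p0:(2,5)->(3,5) | p1:(4,1)->(5,1) | p2:(2,4)->(3,4)
Step 4: p0:(3,5)->(4,5) | p1:(5,1)->(5,0)->EXIT | p2:(3,4)->(4,4)
Step 5: p0:(4,5)->(5,5) | p1:escaped | p2:(4,4)->(5,4)
Step 6: p0:(5,5)->(5,4) | p1:escaped | p2:(5,4)->(5,3)
Step 7: p0:(5,4)->(5,3) | p1:escaped | p2:(5,3)->(5,2)
Step 8: p0:(5,3)->(5,2) | p1:escaped | p2:(5,2)->(5,1)
Step 9: p0:(5,2)->(5,1) | p1:escaped | p2:(5,1)->(5,0)->EXIT
Step 10: p0:(5,1)->(5,0)->EXIT | p1:escaped | p2:escaped
Exit steps: [10, 4, 9]
First to escape: p1 at step 4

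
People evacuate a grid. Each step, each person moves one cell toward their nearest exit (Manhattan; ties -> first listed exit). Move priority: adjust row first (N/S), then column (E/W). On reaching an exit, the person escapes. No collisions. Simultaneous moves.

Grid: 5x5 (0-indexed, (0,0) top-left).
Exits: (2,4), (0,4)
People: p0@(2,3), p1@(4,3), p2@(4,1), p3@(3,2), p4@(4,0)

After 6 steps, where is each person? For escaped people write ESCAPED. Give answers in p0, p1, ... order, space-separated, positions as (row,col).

Step 1: p0:(2,3)->(2,4)->EXIT | p1:(4,3)->(3,3) | p2:(4,1)->(3,1) | p3:(3,2)->(2,2) | p4:(4,0)->(3,0)
Step 2: p0:escaped | p1:(3,3)->(2,3) | p2:(3,1)->(2,1) | p3:(2,2)->(2,3) | p4:(3,0)->(2,0)
Step 3: p0:escaped | p1:(2,3)->(2,4)->EXIT | p2:(2,1)->(2,2) | p3:(2,3)->(2,4)->EXIT | p4:(2,0)->(2,1)
Step 4: p0:escaped | p1:escaped | p2:(2,2)->(2,3) | p3:escaped | p4:(2,1)->(2,2)
Step 5: p0:escaped | p1:escaped | p2:(2,3)->(2,4)->EXIT | p3:escaped | p4:(2,2)->(2,3)
Step 6: p0:escaped | p1:escaped | p2:escaped | p3:escaped | p4:(2,3)->(2,4)->EXIT

ESCAPED ESCAPED ESCAPED ESCAPED ESCAPED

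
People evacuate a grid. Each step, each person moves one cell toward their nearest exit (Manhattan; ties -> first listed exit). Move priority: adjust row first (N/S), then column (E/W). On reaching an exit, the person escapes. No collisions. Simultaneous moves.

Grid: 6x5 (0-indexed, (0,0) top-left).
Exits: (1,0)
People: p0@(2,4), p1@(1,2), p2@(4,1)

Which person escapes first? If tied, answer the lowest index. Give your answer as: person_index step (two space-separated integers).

Step 1: p0:(2,4)->(1,4) | p1:(1,2)->(1,1) | p2:(4,1)->(3,1)
Step 2: p0:(1,4)->(1,3) | p1:(1,1)->(1,0)->EXIT | p2:(3,1)->(2,1)
Step 3: p0:(1,3)->(1,2) | p1:escaped | p2:(2,1)->(1,1)
Step 4: p0:(1,2)->(1,1) | p1:escaped | p2:(1,1)->(1,0)->EXIT
Step 5: p0:(1,1)->(1,0)->EXIT | p1:escaped | p2:escaped
Exit steps: [5, 2, 4]
First to escape: p1 at step 2

Answer: 1 2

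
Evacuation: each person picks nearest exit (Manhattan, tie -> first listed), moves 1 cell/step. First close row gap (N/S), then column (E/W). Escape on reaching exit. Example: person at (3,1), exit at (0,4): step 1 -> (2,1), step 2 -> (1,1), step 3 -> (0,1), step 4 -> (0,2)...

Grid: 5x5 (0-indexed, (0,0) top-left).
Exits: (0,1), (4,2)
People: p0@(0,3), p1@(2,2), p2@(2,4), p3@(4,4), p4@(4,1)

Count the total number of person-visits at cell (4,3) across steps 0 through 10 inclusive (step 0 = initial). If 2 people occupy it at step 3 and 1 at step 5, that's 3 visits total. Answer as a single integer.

Answer: 2

Derivation:
Step 0: p0@(0,3) p1@(2,2) p2@(2,4) p3@(4,4) p4@(4,1) -> at (4,3): 0 [-], cum=0
Step 1: p0@(0,2) p1@(3,2) p2@(3,4) p3@(4,3) p4@ESC -> at (4,3): 1 [p3], cum=1
Step 2: p0@ESC p1@ESC p2@(4,4) p3@ESC p4@ESC -> at (4,3): 0 [-], cum=1
Step 3: p0@ESC p1@ESC p2@(4,3) p3@ESC p4@ESC -> at (4,3): 1 [p2], cum=2
Step 4: p0@ESC p1@ESC p2@ESC p3@ESC p4@ESC -> at (4,3): 0 [-], cum=2
Total visits = 2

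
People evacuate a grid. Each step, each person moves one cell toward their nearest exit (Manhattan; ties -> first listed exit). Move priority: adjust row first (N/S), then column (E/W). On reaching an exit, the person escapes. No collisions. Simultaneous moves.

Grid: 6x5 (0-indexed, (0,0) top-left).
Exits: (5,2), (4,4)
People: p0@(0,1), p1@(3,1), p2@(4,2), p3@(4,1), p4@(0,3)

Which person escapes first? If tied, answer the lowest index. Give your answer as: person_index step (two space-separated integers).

Step 1: p0:(0,1)->(1,1) | p1:(3,1)->(4,1) | p2:(4,2)->(5,2)->EXIT | p3:(4,1)->(5,1) | p4:(0,3)->(1,3)
Step 2: p0:(1,1)->(2,1) | p1:(4,1)->(5,1) | p2:escaped | p3:(5,1)->(5,2)->EXIT | p4:(1,3)->(2,3)
Step 3: p0:(2,1)->(3,1) | p1:(5,1)->(5,2)->EXIT | p2:escaped | p3:escaped | p4:(2,3)->(3,3)
Step 4: p0:(3,1)->(4,1) | p1:escaped | p2:escaped | p3:escaped | p4:(3,3)->(4,3)
Step 5: p0:(4,1)->(5,1) | p1:escaped | p2:escaped | p3:escaped | p4:(4,3)->(4,4)->EXIT
Step 6: p0:(5,1)->(5,2)->EXIT | p1:escaped | p2:escaped | p3:escaped | p4:escaped
Exit steps: [6, 3, 1, 2, 5]
First to escape: p2 at step 1

Answer: 2 1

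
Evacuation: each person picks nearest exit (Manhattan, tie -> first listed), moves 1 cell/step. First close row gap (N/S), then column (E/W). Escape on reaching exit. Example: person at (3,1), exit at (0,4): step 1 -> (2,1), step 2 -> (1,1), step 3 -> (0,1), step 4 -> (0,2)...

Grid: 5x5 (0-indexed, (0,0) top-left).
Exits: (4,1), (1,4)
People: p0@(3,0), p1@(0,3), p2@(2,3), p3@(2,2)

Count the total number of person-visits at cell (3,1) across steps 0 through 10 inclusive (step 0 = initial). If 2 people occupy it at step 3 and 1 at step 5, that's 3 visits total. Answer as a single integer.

Answer: 0

Derivation:
Step 0: p0@(3,0) p1@(0,3) p2@(2,3) p3@(2,2) -> at (3,1): 0 [-], cum=0
Step 1: p0@(4,0) p1@(1,3) p2@(1,3) p3@(3,2) -> at (3,1): 0 [-], cum=0
Step 2: p0@ESC p1@ESC p2@ESC p3@(4,2) -> at (3,1): 0 [-], cum=0
Step 3: p0@ESC p1@ESC p2@ESC p3@ESC -> at (3,1): 0 [-], cum=0
Total visits = 0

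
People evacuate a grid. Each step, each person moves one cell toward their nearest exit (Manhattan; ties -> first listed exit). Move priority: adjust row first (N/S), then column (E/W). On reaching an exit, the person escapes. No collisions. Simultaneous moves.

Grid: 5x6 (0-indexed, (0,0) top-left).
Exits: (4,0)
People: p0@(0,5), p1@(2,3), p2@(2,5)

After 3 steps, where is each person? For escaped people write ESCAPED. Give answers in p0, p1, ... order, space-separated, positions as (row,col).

Step 1: p0:(0,5)->(1,5) | p1:(2,3)->(3,3) | p2:(2,5)->(3,5)
Step 2: p0:(1,5)->(2,5) | p1:(3,3)->(4,3) | p2:(3,5)->(4,5)
Step 3: p0:(2,5)->(3,5) | p1:(4,3)->(4,2) | p2:(4,5)->(4,4)

(3,5) (4,2) (4,4)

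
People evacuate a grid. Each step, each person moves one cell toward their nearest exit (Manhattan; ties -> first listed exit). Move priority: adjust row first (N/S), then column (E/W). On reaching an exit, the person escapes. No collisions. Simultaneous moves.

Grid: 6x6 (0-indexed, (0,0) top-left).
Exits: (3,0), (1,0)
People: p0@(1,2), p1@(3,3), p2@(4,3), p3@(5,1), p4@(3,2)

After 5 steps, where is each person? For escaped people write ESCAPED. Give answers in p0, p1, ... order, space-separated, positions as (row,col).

Step 1: p0:(1,2)->(1,1) | p1:(3,3)->(3,2) | p2:(4,3)->(3,3) | p3:(5,1)->(4,1) | p4:(3,2)->(3,1)
Step 2: p0:(1,1)->(1,0)->EXIT | p1:(3,2)->(3,1) | p2:(3,3)->(3,2) | p3:(4,1)->(3,1) | p4:(3,1)->(3,0)->EXIT
Step 3: p0:escaped | p1:(3,1)->(3,0)->EXIT | p2:(3,2)->(3,1) | p3:(3,1)->(3,0)->EXIT | p4:escaped
Step 4: p0:escaped | p1:escaped | p2:(3,1)->(3,0)->EXIT | p3:escaped | p4:escaped

ESCAPED ESCAPED ESCAPED ESCAPED ESCAPED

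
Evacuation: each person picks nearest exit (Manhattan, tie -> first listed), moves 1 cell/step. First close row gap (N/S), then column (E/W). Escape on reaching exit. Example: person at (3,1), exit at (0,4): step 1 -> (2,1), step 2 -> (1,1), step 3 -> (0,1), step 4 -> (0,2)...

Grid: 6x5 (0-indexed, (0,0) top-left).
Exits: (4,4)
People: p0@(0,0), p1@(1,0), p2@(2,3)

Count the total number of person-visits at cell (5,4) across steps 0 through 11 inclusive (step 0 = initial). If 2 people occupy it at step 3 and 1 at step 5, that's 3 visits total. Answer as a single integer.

Step 0: p0@(0,0) p1@(1,0) p2@(2,3) -> at (5,4): 0 [-], cum=0
Step 1: p0@(1,0) p1@(2,0) p2@(3,3) -> at (5,4): 0 [-], cum=0
Step 2: p0@(2,0) p1@(3,0) p2@(4,3) -> at (5,4): 0 [-], cum=0
Step 3: p0@(3,0) p1@(4,0) p2@ESC -> at (5,4): 0 [-], cum=0
Step 4: p0@(4,0) p1@(4,1) p2@ESC -> at (5,4): 0 [-], cum=0
Step 5: p0@(4,1) p1@(4,2) p2@ESC -> at (5,4): 0 [-], cum=0
Step 6: p0@(4,2) p1@(4,3) p2@ESC -> at (5,4): 0 [-], cum=0
Step 7: p0@(4,3) p1@ESC p2@ESC -> at (5,4): 0 [-], cum=0
Step 8: p0@ESC p1@ESC p2@ESC -> at (5,4): 0 [-], cum=0
Total visits = 0

Answer: 0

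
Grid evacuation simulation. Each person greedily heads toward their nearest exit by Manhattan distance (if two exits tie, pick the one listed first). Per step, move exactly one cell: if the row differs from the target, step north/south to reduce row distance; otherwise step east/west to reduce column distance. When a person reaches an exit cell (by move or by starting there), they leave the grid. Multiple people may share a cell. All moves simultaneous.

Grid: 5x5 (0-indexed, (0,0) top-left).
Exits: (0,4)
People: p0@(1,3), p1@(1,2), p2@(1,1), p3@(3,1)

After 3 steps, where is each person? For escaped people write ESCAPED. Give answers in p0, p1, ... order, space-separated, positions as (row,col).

Step 1: p0:(1,3)->(0,3) | p1:(1,2)->(0,2) | p2:(1,1)->(0,1) | p3:(3,1)->(2,1)
Step 2: p0:(0,3)->(0,4)->EXIT | p1:(0,2)->(0,3) | p2:(0,1)->(0,2) | p3:(2,1)->(1,1)
Step 3: p0:escaped | p1:(0,3)->(0,4)->EXIT | p2:(0,2)->(0,3) | p3:(1,1)->(0,1)

ESCAPED ESCAPED (0,3) (0,1)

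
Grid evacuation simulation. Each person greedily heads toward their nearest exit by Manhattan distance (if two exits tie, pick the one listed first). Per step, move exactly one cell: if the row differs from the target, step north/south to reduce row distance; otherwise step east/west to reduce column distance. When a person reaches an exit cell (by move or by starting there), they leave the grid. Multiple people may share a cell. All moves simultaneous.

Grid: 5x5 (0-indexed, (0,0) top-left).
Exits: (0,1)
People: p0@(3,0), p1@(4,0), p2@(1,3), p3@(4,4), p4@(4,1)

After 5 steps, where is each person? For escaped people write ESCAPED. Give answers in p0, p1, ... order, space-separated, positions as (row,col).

Step 1: p0:(3,0)->(2,0) | p1:(4,0)->(3,0) | p2:(1,3)->(0,3) | p3:(4,4)->(3,4) | p4:(4,1)->(3,1)
Step 2: p0:(2,0)->(1,0) | p1:(3,0)->(2,0) | p2:(0,3)->(0,2) | p3:(3,4)->(2,4) | p4:(3,1)->(2,1)
Step 3: p0:(1,0)->(0,0) | p1:(2,0)->(1,0) | p2:(0,2)->(0,1)->EXIT | p3:(2,4)->(1,4) | p4:(2,1)->(1,1)
Step 4: p0:(0,0)->(0,1)->EXIT | p1:(1,0)->(0,0) | p2:escaped | p3:(1,4)->(0,4) | p4:(1,1)->(0,1)->EXIT
Step 5: p0:escaped | p1:(0,0)->(0,1)->EXIT | p2:escaped | p3:(0,4)->(0,3) | p4:escaped

ESCAPED ESCAPED ESCAPED (0,3) ESCAPED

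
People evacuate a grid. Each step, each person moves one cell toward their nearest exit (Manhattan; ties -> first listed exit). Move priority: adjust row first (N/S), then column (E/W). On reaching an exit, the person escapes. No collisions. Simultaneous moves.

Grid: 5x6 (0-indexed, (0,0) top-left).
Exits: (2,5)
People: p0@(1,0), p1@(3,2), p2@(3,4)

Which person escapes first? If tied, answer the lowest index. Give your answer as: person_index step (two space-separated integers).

Answer: 2 2

Derivation:
Step 1: p0:(1,0)->(2,0) | p1:(3,2)->(2,2) | p2:(3,4)->(2,4)
Step 2: p0:(2,0)->(2,1) | p1:(2,2)->(2,3) | p2:(2,4)->(2,5)->EXIT
Step 3: p0:(2,1)->(2,2) | p1:(2,3)->(2,4) | p2:escaped
Step 4: p0:(2,2)->(2,3) | p1:(2,4)->(2,5)->EXIT | p2:escaped
Step 5: p0:(2,3)->(2,4) | p1:escaped | p2:escaped
Step 6: p0:(2,4)->(2,5)->EXIT | p1:escaped | p2:escaped
Exit steps: [6, 4, 2]
First to escape: p2 at step 2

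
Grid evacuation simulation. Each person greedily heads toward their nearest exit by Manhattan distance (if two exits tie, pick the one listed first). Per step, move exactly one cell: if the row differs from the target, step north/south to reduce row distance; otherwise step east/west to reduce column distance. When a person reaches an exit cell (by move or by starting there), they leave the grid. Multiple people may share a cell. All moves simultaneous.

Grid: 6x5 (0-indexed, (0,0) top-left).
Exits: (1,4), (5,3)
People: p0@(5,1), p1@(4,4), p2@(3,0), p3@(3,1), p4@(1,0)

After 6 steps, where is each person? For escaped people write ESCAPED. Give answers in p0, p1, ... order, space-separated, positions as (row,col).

Step 1: p0:(5,1)->(5,2) | p1:(4,4)->(5,4) | p2:(3,0)->(4,0) | p3:(3,1)->(4,1) | p4:(1,0)->(1,1)
Step 2: p0:(5,2)->(5,3)->EXIT | p1:(5,4)->(5,3)->EXIT | p2:(4,0)->(5,0) | p3:(4,1)->(5,1) | p4:(1,1)->(1,2)
Step 3: p0:escaped | p1:escaped | p2:(5,0)->(5,1) | p3:(5,1)->(5,2) | p4:(1,2)->(1,3)
Step 4: p0:escaped | p1:escaped | p2:(5,1)->(5,2) | p3:(5,2)->(5,3)->EXIT | p4:(1,3)->(1,4)->EXIT
Step 5: p0:escaped | p1:escaped | p2:(5,2)->(5,3)->EXIT | p3:escaped | p4:escaped

ESCAPED ESCAPED ESCAPED ESCAPED ESCAPED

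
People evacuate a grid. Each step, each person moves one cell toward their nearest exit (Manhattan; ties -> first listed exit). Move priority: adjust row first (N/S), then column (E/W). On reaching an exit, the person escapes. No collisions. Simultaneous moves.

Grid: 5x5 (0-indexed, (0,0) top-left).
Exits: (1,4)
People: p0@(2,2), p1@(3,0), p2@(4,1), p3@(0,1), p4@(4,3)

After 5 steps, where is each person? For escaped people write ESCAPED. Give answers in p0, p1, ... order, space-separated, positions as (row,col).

Step 1: p0:(2,2)->(1,2) | p1:(3,0)->(2,0) | p2:(4,1)->(3,1) | p3:(0,1)->(1,1) | p4:(4,3)->(3,3)
Step 2: p0:(1,2)->(1,3) | p1:(2,0)->(1,0) | p2:(3,1)->(2,1) | p3:(1,1)->(1,2) | p4:(3,3)->(2,3)
Step 3: p0:(1,3)->(1,4)->EXIT | p1:(1,0)->(1,1) | p2:(2,1)->(1,1) | p3:(1,2)->(1,3) | p4:(2,3)->(1,3)
Step 4: p0:escaped | p1:(1,1)->(1,2) | p2:(1,1)->(1,2) | p3:(1,3)->(1,4)->EXIT | p4:(1,3)->(1,4)->EXIT
Step 5: p0:escaped | p1:(1,2)->(1,3) | p2:(1,2)->(1,3) | p3:escaped | p4:escaped

ESCAPED (1,3) (1,3) ESCAPED ESCAPED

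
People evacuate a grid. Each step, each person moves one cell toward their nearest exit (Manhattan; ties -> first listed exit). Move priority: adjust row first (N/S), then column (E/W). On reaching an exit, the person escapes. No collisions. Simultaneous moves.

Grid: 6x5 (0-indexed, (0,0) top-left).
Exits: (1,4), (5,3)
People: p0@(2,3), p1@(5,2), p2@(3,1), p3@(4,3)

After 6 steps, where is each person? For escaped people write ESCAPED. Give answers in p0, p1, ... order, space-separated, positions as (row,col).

Step 1: p0:(2,3)->(1,3) | p1:(5,2)->(5,3)->EXIT | p2:(3,1)->(4,1) | p3:(4,3)->(5,3)->EXIT
Step 2: p0:(1,3)->(1,4)->EXIT | p1:escaped | p2:(4,1)->(5,1) | p3:escaped
Step 3: p0:escaped | p1:escaped | p2:(5,1)->(5,2) | p3:escaped
Step 4: p0:escaped | p1:escaped | p2:(5,2)->(5,3)->EXIT | p3:escaped

ESCAPED ESCAPED ESCAPED ESCAPED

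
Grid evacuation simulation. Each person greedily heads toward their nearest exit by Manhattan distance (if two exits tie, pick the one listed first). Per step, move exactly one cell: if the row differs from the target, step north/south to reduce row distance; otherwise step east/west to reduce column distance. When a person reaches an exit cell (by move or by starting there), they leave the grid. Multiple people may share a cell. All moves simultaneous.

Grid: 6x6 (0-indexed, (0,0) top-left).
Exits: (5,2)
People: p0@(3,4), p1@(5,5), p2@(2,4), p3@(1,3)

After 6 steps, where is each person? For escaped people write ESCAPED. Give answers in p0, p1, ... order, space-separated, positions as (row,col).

Step 1: p0:(3,4)->(4,4) | p1:(5,5)->(5,4) | p2:(2,4)->(3,4) | p3:(1,3)->(2,3)
Step 2: p0:(4,4)->(5,4) | p1:(5,4)->(5,3) | p2:(3,4)->(4,4) | p3:(2,3)->(3,3)
Step 3: p0:(5,4)->(5,3) | p1:(5,3)->(5,2)->EXIT | p2:(4,4)->(5,4) | p3:(3,3)->(4,3)
Step 4: p0:(5,3)->(5,2)->EXIT | p1:escaped | p2:(5,4)->(5,3) | p3:(4,3)->(5,3)
Step 5: p0:escaped | p1:escaped | p2:(5,3)->(5,2)->EXIT | p3:(5,3)->(5,2)->EXIT

ESCAPED ESCAPED ESCAPED ESCAPED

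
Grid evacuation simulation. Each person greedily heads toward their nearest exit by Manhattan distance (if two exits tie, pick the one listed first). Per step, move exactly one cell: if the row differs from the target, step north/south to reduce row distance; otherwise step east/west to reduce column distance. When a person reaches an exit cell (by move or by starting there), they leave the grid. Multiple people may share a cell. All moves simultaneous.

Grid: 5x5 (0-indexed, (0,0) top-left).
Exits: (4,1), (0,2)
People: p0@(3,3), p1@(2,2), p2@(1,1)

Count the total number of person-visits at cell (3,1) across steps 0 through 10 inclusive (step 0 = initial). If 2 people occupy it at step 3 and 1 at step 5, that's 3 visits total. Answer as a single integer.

Step 0: p0@(3,3) p1@(2,2) p2@(1,1) -> at (3,1): 0 [-], cum=0
Step 1: p0@(4,3) p1@(1,2) p2@(0,1) -> at (3,1): 0 [-], cum=0
Step 2: p0@(4,2) p1@ESC p2@ESC -> at (3,1): 0 [-], cum=0
Step 3: p0@ESC p1@ESC p2@ESC -> at (3,1): 0 [-], cum=0
Total visits = 0

Answer: 0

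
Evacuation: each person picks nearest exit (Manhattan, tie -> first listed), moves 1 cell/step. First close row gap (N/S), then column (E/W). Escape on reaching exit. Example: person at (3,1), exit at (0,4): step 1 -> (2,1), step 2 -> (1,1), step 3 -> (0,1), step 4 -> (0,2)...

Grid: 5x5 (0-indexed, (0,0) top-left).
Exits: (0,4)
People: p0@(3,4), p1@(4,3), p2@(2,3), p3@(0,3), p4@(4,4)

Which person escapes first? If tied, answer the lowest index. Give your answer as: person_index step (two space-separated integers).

Step 1: p0:(3,4)->(2,4) | p1:(4,3)->(3,3) | p2:(2,3)->(1,3) | p3:(0,3)->(0,4)->EXIT | p4:(4,4)->(3,4)
Step 2: p0:(2,4)->(1,4) | p1:(3,3)->(2,3) | p2:(1,3)->(0,3) | p3:escaped | p4:(3,4)->(2,4)
Step 3: p0:(1,4)->(0,4)->EXIT | p1:(2,3)->(1,3) | p2:(0,3)->(0,4)->EXIT | p3:escaped | p4:(2,4)->(1,4)
Step 4: p0:escaped | p1:(1,3)->(0,3) | p2:escaped | p3:escaped | p4:(1,4)->(0,4)->EXIT
Step 5: p0:escaped | p1:(0,3)->(0,4)->EXIT | p2:escaped | p3:escaped | p4:escaped
Exit steps: [3, 5, 3, 1, 4]
First to escape: p3 at step 1

Answer: 3 1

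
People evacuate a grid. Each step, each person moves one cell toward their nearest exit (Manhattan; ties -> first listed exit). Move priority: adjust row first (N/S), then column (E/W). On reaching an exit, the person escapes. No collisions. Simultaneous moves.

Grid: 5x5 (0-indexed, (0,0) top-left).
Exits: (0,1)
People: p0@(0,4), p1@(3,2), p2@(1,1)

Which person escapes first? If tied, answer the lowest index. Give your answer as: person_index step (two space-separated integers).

Step 1: p0:(0,4)->(0,3) | p1:(3,2)->(2,2) | p2:(1,1)->(0,1)->EXIT
Step 2: p0:(0,3)->(0,2) | p1:(2,2)->(1,2) | p2:escaped
Step 3: p0:(0,2)->(0,1)->EXIT | p1:(1,2)->(0,2) | p2:escaped
Step 4: p0:escaped | p1:(0,2)->(0,1)->EXIT | p2:escaped
Exit steps: [3, 4, 1]
First to escape: p2 at step 1

Answer: 2 1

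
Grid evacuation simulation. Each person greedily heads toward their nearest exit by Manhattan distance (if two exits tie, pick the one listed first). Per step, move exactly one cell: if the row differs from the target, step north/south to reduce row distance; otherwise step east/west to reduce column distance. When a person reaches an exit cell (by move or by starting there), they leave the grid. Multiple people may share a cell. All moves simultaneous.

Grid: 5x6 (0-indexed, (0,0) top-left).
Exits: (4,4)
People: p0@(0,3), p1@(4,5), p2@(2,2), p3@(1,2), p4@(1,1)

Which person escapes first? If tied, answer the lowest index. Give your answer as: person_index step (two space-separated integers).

Answer: 1 1

Derivation:
Step 1: p0:(0,3)->(1,3) | p1:(4,5)->(4,4)->EXIT | p2:(2,2)->(3,2) | p3:(1,2)->(2,2) | p4:(1,1)->(2,1)
Step 2: p0:(1,3)->(2,3) | p1:escaped | p2:(3,2)->(4,2) | p3:(2,2)->(3,2) | p4:(2,1)->(3,1)
Step 3: p0:(2,3)->(3,3) | p1:escaped | p2:(4,2)->(4,3) | p3:(3,2)->(4,2) | p4:(3,1)->(4,1)
Step 4: p0:(3,3)->(4,3) | p1:escaped | p2:(4,3)->(4,4)->EXIT | p3:(4,2)->(4,3) | p4:(4,1)->(4,2)
Step 5: p0:(4,3)->(4,4)->EXIT | p1:escaped | p2:escaped | p3:(4,3)->(4,4)->EXIT | p4:(4,2)->(4,3)
Step 6: p0:escaped | p1:escaped | p2:escaped | p3:escaped | p4:(4,3)->(4,4)->EXIT
Exit steps: [5, 1, 4, 5, 6]
First to escape: p1 at step 1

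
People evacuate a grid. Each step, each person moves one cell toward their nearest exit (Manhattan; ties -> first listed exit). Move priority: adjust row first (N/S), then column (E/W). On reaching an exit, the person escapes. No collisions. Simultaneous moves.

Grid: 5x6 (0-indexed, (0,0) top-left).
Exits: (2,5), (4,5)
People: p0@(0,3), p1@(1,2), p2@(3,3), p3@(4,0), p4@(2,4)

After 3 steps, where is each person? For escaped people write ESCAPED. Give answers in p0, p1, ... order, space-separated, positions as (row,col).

Step 1: p0:(0,3)->(1,3) | p1:(1,2)->(2,2) | p2:(3,3)->(2,3) | p3:(4,0)->(4,1) | p4:(2,4)->(2,5)->EXIT
Step 2: p0:(1,3)->(2,3) | p1:(2,2)->(2,3) | p2:(2,3)->(2,4) | p3:(4,1)->(4,2) | p4:escaped
Step 3: p0:(2,3)->(2,4) | p1:(2,3)->(2,4) | p2:(2,4)->(2,5)->EXIT | p3:(4,2)->(4,3) | p4:escaped

(2,4) (2,4) ESCAPED (4,3) ESCAPED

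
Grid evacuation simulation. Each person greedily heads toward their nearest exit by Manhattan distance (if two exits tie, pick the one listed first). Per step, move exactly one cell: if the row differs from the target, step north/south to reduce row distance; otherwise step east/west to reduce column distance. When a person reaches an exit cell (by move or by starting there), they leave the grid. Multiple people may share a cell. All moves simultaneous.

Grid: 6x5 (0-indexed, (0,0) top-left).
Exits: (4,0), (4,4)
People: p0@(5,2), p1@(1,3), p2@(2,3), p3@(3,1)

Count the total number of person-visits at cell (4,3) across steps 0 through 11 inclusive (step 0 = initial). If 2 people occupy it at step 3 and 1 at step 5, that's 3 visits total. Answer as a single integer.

Step 0: p0@(5,2) p1@(1,3) p2@(2,3) p3@(3,1) -> at (4,3): 0 [-], cum=0
Step 1: p0@(4,2) p1@(2,3) p2@(3,3) p3@(4,1) -> at (4,3): 0 [-], cum=0
Step 2: p0@(4,1) p1@(3,3) p2@(4,3) p3@ESC -> at (4,3): 1 [p2], cum=1
Step 3: p0@ESC p1@(4,3) p2@ESC p3@ESC -> at (4,3): 1 [p1], cum=2
Step 4: p0@ESC p1@ESC p2@ESC p3@ESC -> at (4,3): 0 [-], cum=2
Total visits = 2

Answer: 2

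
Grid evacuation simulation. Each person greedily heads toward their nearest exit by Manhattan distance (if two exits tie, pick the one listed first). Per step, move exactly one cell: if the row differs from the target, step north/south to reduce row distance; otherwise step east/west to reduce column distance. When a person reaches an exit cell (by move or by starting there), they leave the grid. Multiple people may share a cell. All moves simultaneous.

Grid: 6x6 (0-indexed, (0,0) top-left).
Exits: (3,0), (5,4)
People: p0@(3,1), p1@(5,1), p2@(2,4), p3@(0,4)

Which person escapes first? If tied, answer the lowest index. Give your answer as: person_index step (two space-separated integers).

Answer: 0 1

Derivation:
Step 1: p0:(3,1)->(3,0)->EXIT | p1:(5,1)->(4,1) | p2:(2,4)->(3,4) | p3:(0,4)->(1,4)
Step 2: p0:escaped | p1:(4,1)->(3,1) | p2:(3,4)->(4,4) | p3:(1,4)->(2,4)
Step 3: p0:escaped | p1:(3,1)->(3,0)->EXIT | p2:(4,4)->(5,4)->EXIT | p3:(2,4)->(3,4)
Step 4: p0:escaped | p1:escaped | p2:escaped | p3:(3,4)->(4,4)
Step 5: p0:escaped | p1:escaped | p2:escaped | p3:(4,4)->(5,4)->EXIT
Exit steps: [1, 3, 3, 5]
First to escape: p0 at step 1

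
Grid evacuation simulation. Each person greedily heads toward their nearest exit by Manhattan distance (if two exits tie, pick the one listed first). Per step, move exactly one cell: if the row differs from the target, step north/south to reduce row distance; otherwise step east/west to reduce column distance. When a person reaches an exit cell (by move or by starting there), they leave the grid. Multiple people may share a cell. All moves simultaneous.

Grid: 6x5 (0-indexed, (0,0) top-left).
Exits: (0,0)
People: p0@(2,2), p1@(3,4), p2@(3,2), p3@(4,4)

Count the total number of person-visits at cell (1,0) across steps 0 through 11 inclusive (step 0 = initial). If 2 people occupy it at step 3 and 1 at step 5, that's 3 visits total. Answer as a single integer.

Step 0: p0@(2,2) p1@(3,4) p2@(3,2) p3@(4,4) -> at (1,0): 0 [-], cum=0
Step 1: p0@(1,2) p1@(2,4) p2@(2,2) p3@(3,4) -> at (1,0): 0 [-], cum=0
Step 2: p0@(0,2) p1@(1,4) p2@(1,2) p3@(2,4) -> at (1,0): 0 [-], cum=0
Step 3: p0@(0,1) p1@(0,4) p2@(0,2) p3@(1,4) -> at (1,0): 0 [-], cum=0
Step 4: p0@ESC p1@(0,3) p2@(0,1) p3@(0,4) -> at (1,0): 0 [-], cum=0
Step 5: p0@ESC p1@(0,2) p2@ESC p3@(0,3) -> at (1,0): 0 [-], cum=0
Step 6: p0@ESC p1@(0,1) p2@ESC p3@(0,2) -> at (1,0): 0 [-], cum=0
Step 7: p0@ESC p1@ESC p2@ESC p3@(0,1) -> at (1,0): 0 [-], cum=0
Step 8: p0@ESC p1@ESC p2@ESC p3@ESC -> at (1,0): 0 [-], cum=0
Total visits = 0

Answer: 0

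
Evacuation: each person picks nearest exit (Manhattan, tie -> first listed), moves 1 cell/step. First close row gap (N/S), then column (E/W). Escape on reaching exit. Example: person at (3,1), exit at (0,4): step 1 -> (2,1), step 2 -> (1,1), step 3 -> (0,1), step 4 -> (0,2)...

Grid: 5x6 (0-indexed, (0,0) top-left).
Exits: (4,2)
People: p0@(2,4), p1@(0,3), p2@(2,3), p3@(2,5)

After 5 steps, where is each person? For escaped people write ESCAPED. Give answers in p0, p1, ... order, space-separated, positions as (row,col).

Step 1: p0:(2,4)->(3,4) | p1:(0,3)->(1,3) | p2:(2,3)->(3,3) | p3:(2,5)->(3,5)
Step 2: p0:(3,4)->(4,4) | p1:(1,3)->(2,3) | p2:(3,3)->(4,3) | p3:(3,5)->(4,5)
Step 3: p0:(4,4)->(4,3) | p1:(2,3)->(3,3) | p2:(4,3)->(4,2)->EXIT | p3:(4,5)->(4,4)
Step 4: p0:(4,3)->(4,2)->EXIT | p1:(3,3)->(4,3) | p2:escaped | p3:(4,4)->(4,3)
Step 5: p0:escaped | p1:(4,3)->(4,2)->EXIT | p2:escaped | p3:(4,3)->(4,2)->EXIT

ESCAPED ESCAPED ESCAPED ESCAPED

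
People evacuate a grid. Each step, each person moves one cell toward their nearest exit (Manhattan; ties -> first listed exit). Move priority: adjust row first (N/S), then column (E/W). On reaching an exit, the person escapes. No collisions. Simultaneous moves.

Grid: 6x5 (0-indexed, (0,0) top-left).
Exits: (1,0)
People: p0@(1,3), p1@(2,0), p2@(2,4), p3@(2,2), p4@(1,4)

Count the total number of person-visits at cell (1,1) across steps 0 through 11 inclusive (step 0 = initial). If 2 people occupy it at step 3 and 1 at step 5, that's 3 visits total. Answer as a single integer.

Answer: 4

Derivation:
Step 0: p0@(1,3) p1@(2,0) p2@(2,4) p3@(2,2) p4@(1,4) -> at (1,1): 0 [-], cum=0
Step 1: p0@(1,2) p1@ESC p2@(1,4) p3@(1,2) p4@(1,3) -> at (1,1): 0 [-], cum=0
Step 2: p0@(1,1) p1@ESC p2@(1,3) p3@(1,1) p4@(1,2) -> at (1,1): 2 [p0,p3], cum=2
Step 3: p0@ESC p1@ESC p2@(1,2) p3@ESC p4@(1,1) -> at (1,1): 1 [p4], cum=3
Step 4: p0@ESC p1@ESC p2@(1,1) p3@ESC p4@ESC -> at (1,1): 1 [p2], cum=4
Step 5: p0@ESC p1@ESC p2@ESC p3@ESC p4@ESC -> at (1,1): 0 [-], cum=4
Total visits = 4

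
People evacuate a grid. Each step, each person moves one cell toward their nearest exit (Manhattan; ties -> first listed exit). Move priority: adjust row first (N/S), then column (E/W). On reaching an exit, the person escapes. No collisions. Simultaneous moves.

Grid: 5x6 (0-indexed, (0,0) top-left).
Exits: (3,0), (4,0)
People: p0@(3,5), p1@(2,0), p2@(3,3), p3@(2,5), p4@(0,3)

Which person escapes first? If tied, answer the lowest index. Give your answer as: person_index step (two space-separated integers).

Step 1: p0:(3,5)->(3,4) | p1:(2,0)->(3,0)->EXIT | p2:(3,3)->(3,2) | p3:(2,5)->(3,5) | p4:(0,3)->(1,3)
Step 2: p0:(3,4)->(3,3) | p1:escaped | p2:(3,2)->(3,1) | p3:(3,5)->(3,4) | p4:(1,3)->(2,3)
Step 3: p0:(3,3)->(3,2) | p1:escaped | p2:(3,1)->(3,0)->EXIT | p3:(3,4)->(3,3) | p4:(2,3)->(3,3)
Step 4: p0:(3,2)->(3,1) | p1:escaped | p2:escaped | p3:(3,3)->(3,2) | p4:(3,3)->(3,2)
Step 5: p0:(3,1)->(3,0)->EXIT | p1:escaped | p2:escaped | p3:(3,2)->(3,1) | p4:(3,2)->(3,1)
Step 6: p0:escaped | p1:escaped | p2:escaped | p3:(3,1)->(3,0)->EXIT | p4:(3,1)->(3,0)->EXIT
Exit steps: [5, 1, 3, 6, 6]
First to escape: p1 at step 1

Answer: 1 1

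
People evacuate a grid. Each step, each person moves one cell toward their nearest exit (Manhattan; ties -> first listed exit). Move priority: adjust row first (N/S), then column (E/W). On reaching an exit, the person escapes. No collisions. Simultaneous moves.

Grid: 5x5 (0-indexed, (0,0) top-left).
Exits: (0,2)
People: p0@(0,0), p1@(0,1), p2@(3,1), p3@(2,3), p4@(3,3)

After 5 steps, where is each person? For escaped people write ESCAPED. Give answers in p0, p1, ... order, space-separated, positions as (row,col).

Step 1: p0:(0,0)->(0,1) | p1:(0,1)->(0,2)->EXIT | p2:(3,1)->(2,1) | p3:(2,3)->(1,3) | p4:(3,3)->(2,3)
Step 2: p0:(0,1)->(0,2)->EXIT | p1:escaped | p2:(2,1)->(1,1) | p3:(1,3)->(0,3) | p4:(2,3)->(1,3)
Step 3: p0:escaped | p1:escaped | p2:(1,1)->(0,1) | p3:(0,3)->(0,2)->EXIT | p4:(1,3)->(0,3)
Step 4: p0:escaped | p1:escaped | p2:(0,1)->(0,2)->EXIT | p3:escaped | p4:(0,3)->(0,2)->EXIT

ESCAPED ESCAPED ESCAPED ESCAPED ESCAPED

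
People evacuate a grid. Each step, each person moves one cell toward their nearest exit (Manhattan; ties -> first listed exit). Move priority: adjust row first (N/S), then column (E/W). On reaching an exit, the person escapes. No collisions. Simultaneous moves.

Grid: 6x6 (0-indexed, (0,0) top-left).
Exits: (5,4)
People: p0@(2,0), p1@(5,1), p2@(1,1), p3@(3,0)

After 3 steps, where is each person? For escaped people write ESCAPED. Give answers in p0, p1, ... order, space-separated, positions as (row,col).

Step 1: p0:(2,0)->(3,0) | p1:(5,1)->(5,2) | p2:(1,1)->(2,1) | p3:(3,0)->(4,0)
Step 2: p0:(3,0)->(4,0) | p1:(5,2)->(5,3) | p2:(2,1)->(3,1) | p3:(4,0)->(5,0)
Step 3: p0:(4,0)->(5,0) | p1:(5,3)->(5,4)->EXIT | p2:(3,1)->(4,1) | p3:(5,0)->(5,1)

(5,0) ESCAPED (4,1) (5,1)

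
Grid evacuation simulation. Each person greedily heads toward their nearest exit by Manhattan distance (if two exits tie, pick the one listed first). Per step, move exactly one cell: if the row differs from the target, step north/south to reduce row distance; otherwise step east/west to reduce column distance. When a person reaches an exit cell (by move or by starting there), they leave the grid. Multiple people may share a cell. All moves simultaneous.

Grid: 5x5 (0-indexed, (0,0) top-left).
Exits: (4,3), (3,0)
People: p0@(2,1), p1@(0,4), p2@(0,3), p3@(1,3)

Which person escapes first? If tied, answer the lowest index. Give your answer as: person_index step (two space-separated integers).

Answer: 0 2

Derivation:
Step 1: p0:(2,1)->(3,1) | p1:(0,4)->(1,4) | p2:(0,3)->(1,3) | p3:(1,3)->(2,3)
Step 2: p0:(3,1)->(3,0)->EXIT | p1:(1,4)->(2,4) | p2:(1,3)->(2,3) | p3:(2,3)->(3,3)
Step 3: p0:escaped | p1:(2,4)->(3,4) | p2:(2,3)->(3,3) | p3:(3,3)->(4,3)->EXIT
Step 4: p0:escaped | p1:(3,4)->(4,4) | p2:(3,3)->(4,3)->EXIT | p3:escaped
Step 5: p0:escaped | p1:(4,4)->(4,3)->EXIT | p2:escaped | p3:escaped
Exit steps: [2, 5, 4, 3]
First to escape: p0 at step 2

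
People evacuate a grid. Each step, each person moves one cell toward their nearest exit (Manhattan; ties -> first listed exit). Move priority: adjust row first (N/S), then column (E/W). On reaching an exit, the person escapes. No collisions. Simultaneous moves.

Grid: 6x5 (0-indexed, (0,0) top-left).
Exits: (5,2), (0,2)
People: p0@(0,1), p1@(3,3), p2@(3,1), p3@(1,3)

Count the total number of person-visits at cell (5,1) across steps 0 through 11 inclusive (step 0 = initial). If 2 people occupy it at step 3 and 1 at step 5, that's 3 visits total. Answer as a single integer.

Answer: 1

Derivation:
Step 0: p0@(0,1) p1@(3,3) p2@(3,1) p3@(1,3) -> at (5,1): 0 [-], cum=0
Step 1: p0@ESC p1@(4,3) p2@(4,1) p3@(0,3) -> at (5,1): 0 [-], cum=0
Step 2: p0@ESC p1@(5,3) p2@(5,1) p3@ESC -> at (5,1): 1 [p2], cum=1
Step 3: p0@ESC p1@ESC p2@ESC p3@ESC -> at (5,1): 0 [-], cum=1
Total visits = 1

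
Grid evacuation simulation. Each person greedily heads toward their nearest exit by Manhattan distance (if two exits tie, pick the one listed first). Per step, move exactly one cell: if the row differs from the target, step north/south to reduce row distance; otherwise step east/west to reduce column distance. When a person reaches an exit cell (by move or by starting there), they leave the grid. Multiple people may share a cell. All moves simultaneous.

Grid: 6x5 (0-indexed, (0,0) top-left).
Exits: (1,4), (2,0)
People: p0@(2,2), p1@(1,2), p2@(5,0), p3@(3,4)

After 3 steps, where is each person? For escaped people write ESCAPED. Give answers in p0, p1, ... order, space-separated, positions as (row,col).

Step 1: p0:(2,2)->(2,1) | p1:(1,2)->(1,3) | p2:(5,0)->(4,0) | p3:(3,4)->(2,4)
Step 2: p0:(2,1)->(2,0)->EXIT | p1:(1,3)->(1,4)->EXIT | p2:(4,0)->(3,0) | p3:(2,4)->(1,4)->EXIT
Step 3: p0:escaped | p1:escaped | p2:(3,0)->(2,0)->EXIT | p3:escaped

ESCAPED ESCAPED ESCAPED ESCAPED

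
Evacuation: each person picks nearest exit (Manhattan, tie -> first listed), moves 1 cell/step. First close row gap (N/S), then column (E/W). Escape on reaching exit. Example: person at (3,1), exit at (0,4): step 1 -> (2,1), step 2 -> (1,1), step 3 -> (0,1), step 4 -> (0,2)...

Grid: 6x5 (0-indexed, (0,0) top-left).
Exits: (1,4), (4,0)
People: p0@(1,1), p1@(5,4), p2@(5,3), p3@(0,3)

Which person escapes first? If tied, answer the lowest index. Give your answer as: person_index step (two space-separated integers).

Answer: 3 2

Derivation:
Step 1: p0:(1,1)->(1,2) | p1:(5,4)->(4,4) | p2:(5,3)->(4,3) | p3:(0,3)->(1,3)
Step 2: p0:(1,2)->(1,3) | p1:(4,4)->(3,4) | p2:(4,3)->(4,2) | p3:(1,3)->(1,4)->EXIT
Step 3: p0:(1,3)->(1,4)->EXIT | p1:(3,4)->(2,4) | p2:(4,2)->(4,1) | p3:escaped
Step 4: p0:escaped | p1:(2,4)->(1,4)->EXIT | p2:(4,1)->(4,0)->EXIT | p3:escaped
Exit steps: [3, 4, 4, 2]
First to escape: p3 at step 2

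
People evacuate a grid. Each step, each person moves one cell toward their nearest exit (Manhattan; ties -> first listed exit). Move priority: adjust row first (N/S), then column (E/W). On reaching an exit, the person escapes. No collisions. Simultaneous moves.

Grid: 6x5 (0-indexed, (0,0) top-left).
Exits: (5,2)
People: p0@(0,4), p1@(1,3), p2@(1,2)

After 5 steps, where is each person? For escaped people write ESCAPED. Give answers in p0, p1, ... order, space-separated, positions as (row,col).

Step 1: p0:(0,4)->(1,4) | p1:(1,3)->(2,3) | p2:(1,2)->(2,2)
Step 2: p0:(1,4)->(2,4) | p1:(2,3)->(3,3) | p2:(2,2)->(3,2)
Step 3: p0:(2,4)->(3,4) | p1:(3,3)->(4,3) | p2:(3,2)->(4,2)
Step 4: p0:(3,4)->(4,4) | p1:(4,3)->(5,3) | p2:(4,2)->(5,2)->EXIT
Step 5: p0:(4,4)->(5,4) | p1:(5,3)->(5,2)->EXIT | p2:escaped

(5,4) ESCAPED ESCAPED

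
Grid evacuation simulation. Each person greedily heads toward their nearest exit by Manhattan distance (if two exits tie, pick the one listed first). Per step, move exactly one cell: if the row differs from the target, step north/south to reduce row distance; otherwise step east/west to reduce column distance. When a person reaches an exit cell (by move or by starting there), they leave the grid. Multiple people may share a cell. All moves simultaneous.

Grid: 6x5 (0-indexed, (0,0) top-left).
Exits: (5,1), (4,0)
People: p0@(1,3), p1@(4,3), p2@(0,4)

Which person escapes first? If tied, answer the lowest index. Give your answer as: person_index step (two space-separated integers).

Answer: 1 3

Derivation:
Step 1: p0:(1,3)->(2,3) | p1:(4,3)->(5,3) | p2:(0,4)->(1,4)
Step 2: p0:(2,3)->(3,3) | p1:(5,3)->(5,2) | p2:(1,4)->(2,4)
Step 3: p0:(3,3)->(4,3) | p1:(5,2)->(5,1)->EXIT | p2:(2,4)->(3,4)
Step 4: p0:(4,3)->(5,3) | p1:escaped | p2:(3,4)->(4,4)
Step 5: p0:(5,3)->(5,2) | p1:escaped | p2:(4,4)->(5,4)
Step 6: p0:(5,2)->(5,1)->EXIT | p1:escaped | p2:(5,4)->(5,3)
Step 7: p0:escaped | p1:escaped | p2:(5,3)->(5,2)
Step 8: p0:escaped | p1:escaped | p2:(5,2)->(5,1)->EXIT
Exit steps: [6, 3, 8]
First to escape: p1 at step 3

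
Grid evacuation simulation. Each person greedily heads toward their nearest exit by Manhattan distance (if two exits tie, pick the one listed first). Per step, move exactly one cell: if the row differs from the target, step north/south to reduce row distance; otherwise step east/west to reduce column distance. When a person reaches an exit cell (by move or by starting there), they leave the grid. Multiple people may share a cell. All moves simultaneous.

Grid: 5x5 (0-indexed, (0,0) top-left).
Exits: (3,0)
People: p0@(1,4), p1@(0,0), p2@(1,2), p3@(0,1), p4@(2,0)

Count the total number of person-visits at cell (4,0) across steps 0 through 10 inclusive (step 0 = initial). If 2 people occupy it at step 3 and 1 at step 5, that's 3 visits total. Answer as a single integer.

Answer: 0

Derivation:
Step 0: p0@(1,4) p1@(0,0) p2@(1,2) p3@(0,1) p4@(2,0) -> at (4,0): 0 [-], cum=0
Step 1: p0@(2,4) p1@(1,0) p2@(2,2) p3@(1,1) p4@ESC -> at (4,0): 0 [-], cum=0
Step 2: p0@(3,4) p1@(2,0) p2@(3,2) p3@(2,1) p4@ESC -> at (4,0): 0 [-], cum=0
Step 3: p0@(3,3) p1@ESC p2@(3,1) p3@(3,1) p4@ESC -> at (4,0): 0 [-], cum=0
Step 4: p0@(3,2) p1@ESC p2@ESC p3@ESC p4@ESC -> at (4,0): 0 [-], cum=0
Step 5: p0@(3,1) p1@ESC p2@ESC p3@ESC p4@ESC -> at (4,0): 0 [-], cum=0
Step 6: p0@ESC p1@ESC p2@ESC p3@ESC p4@ESC -> at (4,0): 0 [-], cum=0
Total visits = 0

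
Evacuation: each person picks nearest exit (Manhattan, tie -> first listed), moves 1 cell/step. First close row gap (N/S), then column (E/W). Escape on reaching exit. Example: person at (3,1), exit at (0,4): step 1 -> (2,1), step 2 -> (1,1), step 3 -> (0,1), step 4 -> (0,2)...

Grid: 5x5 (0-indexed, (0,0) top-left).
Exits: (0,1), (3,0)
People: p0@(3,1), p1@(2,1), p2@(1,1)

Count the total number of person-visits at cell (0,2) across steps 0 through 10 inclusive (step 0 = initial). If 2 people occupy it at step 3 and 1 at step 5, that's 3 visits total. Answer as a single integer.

Answer: 0

Derivation:
Step 0: p0@(3,1) p1@(2,1) p2@(1,1) -> at (0,2): 0 [-], cum=0
Step 1: p0@ESC p1@(1,1) p2@ESC -> at (0,2): 0 [-], cum=0
Step 2: p0@ESC p1@ESC p2@ESC -> at (0,2): 0 [-], cum=0
Total visits = 0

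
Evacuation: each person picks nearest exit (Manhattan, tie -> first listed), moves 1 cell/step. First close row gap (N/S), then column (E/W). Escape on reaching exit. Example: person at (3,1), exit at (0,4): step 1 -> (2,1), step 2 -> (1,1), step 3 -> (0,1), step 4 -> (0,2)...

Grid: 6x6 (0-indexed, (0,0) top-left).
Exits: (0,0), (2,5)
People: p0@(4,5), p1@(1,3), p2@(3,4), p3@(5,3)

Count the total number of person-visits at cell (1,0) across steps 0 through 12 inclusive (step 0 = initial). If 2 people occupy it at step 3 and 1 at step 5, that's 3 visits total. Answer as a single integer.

Step 0: p0@(4,5) p1@(1,3) p2@(3,4) p3@(5,3) -> at (1,0): 0 [-], cum=0
Step 1: p0@(3,5) p1@(2,3) p2@(2,4) p3@(4,3) -> at (1,0): 0 [-], cum=0
Step 2: p0@ESC p1@(2,4) p2@ESC p3@(3,3) -> at (1,0): 0 [-], cum=0
Step 3: p0@ESC p1@ESC p2@ESC p3@(2,3) -> at (1,0): 0 [-], cum=0
Step 4: p0@ESC p1@ESC p2@ESC p3@(2,4) -> at (1,0): 0 [-], cum=0
Step 5: p0@ESC p1@ESC p2@ESC p3@ESC -> at (1,0): 0 [-], cum=0
Total visits = 0

Answer: 0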